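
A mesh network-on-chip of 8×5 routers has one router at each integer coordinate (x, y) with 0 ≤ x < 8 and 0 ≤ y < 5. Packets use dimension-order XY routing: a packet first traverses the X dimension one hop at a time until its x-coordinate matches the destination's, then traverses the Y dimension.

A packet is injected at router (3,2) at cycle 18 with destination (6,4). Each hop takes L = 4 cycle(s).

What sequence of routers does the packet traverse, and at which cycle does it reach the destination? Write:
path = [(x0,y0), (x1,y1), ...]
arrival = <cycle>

hop 0: (3,2) @ cyc 18
hop 1: (4,2) @ cyc 22  [E]
hop 2: (5,2) @ cyc 26  [E]
hop 3: (6,2) @ cyc 30  [E]
hop 4: (6,3) @ cyc 34  [N]
hop 5: (6,4) @ cyc 38  [N]

path = [(3,2), (4,2), (5,2), (6,2), (6,3), (6,4)]
arrival = 38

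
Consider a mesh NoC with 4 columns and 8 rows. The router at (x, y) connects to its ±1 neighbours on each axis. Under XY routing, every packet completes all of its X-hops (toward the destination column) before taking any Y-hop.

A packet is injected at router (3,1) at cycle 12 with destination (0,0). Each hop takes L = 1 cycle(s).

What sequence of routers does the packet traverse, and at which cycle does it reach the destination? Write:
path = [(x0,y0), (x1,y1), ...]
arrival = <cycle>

hop 0: (3,1) @ cyc 12
hop 1: (2,1) @ cyc 13  [W]
hop 2: (1,1) @ cyc 14  [W]
hop 3: (0,1) @ cyc 15  [W]
hop 4: (0,0) @ cyc 16  [S]

path = [(3,1), (2,1), (1,1), (0,1), (0,0)]
arrival = 16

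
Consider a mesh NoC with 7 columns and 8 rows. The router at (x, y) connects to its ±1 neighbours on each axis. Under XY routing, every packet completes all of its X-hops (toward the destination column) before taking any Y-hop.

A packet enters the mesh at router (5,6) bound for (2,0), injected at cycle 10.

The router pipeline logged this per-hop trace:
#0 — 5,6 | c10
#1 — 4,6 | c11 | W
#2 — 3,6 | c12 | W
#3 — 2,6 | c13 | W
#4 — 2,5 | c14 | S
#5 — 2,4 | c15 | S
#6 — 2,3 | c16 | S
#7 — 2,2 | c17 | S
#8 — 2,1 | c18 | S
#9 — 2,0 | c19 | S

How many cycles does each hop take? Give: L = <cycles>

From hop 0 (10) to hop 1 (11): +1 cycles.
That increment is L by definition: L = 1.

L = 1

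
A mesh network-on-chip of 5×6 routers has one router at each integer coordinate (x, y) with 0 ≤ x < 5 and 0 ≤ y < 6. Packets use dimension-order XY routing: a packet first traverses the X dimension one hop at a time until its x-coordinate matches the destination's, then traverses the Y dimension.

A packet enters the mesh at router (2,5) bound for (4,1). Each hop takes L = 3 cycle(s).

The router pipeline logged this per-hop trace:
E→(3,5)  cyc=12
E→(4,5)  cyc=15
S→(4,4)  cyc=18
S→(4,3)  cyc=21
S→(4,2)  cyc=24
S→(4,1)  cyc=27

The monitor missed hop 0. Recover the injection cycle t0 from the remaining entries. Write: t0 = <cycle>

At hop 1 the cycle is 12; in general cyc_k = t0 + kL.
So t0 = 12 − 1·3 = 9.

t0 = 9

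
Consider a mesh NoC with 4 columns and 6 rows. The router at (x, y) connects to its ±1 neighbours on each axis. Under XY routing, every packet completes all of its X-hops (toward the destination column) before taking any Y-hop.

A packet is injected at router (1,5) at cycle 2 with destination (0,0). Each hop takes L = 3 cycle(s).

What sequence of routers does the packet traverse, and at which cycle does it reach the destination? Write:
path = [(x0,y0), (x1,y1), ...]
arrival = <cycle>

src (1,5)  cyc=2
W→(0,5)  cyc=5
S→(0,4)  cyc=8
S→(0,3)  cyc=11
S→(0,2)  cyc=14
S→(0,1)  cyc=17
S→(0,0)  cyc=20

path = [(1,5), (0,5), (0,4), (0,3), (0,2), (0,1), (0,0)]
arrival = 20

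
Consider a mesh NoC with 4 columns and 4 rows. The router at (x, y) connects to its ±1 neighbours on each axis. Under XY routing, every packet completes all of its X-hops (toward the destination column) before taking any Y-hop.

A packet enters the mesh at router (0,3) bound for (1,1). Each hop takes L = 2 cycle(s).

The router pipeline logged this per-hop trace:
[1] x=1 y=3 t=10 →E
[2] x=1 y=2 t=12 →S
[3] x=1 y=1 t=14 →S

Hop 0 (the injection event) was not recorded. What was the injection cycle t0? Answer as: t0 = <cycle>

t0 = 8

Hop 1 reached at cycle 10; hop k is at t0 + k·L.
Subtract one hop: t0 = 10 − 2 = 8.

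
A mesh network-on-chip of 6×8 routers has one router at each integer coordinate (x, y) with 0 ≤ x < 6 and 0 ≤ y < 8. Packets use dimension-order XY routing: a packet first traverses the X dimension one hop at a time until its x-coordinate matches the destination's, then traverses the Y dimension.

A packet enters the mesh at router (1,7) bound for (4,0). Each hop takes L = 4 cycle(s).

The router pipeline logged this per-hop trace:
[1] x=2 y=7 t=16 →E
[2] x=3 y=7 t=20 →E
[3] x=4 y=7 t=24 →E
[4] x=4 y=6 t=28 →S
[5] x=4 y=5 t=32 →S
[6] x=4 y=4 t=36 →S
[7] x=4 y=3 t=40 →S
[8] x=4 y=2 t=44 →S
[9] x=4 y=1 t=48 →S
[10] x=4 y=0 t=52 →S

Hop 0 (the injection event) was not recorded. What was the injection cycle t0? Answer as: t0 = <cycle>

t0 = 12

cyc[1] = 16 and cyc[k] = t0 + k·L for every k.
t0 = cyc[1] − L = 16 − 4 = 12.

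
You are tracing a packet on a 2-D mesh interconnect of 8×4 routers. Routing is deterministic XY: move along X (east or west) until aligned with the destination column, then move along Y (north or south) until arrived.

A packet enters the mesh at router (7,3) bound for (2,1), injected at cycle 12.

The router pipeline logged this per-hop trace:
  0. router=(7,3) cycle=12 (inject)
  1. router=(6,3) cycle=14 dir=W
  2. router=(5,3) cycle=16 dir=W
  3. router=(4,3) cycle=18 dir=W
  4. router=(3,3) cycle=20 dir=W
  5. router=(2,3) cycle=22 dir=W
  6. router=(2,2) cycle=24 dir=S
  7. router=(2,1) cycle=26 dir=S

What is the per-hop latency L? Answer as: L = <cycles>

Δcyc across hop 0→1: 14 − 12 = 2.
That increment is L by definition: L = 2.

L = 2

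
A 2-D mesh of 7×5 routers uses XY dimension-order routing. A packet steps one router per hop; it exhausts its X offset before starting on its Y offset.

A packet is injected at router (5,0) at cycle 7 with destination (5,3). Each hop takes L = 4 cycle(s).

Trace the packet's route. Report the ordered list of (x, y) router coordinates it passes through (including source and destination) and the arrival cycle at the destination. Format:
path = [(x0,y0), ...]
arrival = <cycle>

[0] x=5 y=0 t=7
[1] x=5 y=1 t=11 →N
[2] x=5 y=2 t=15 →N
[3] x=5 y=3 t=19 →N

path = [(5,0), (5,1), (5,2), (5,3)]
arrival = 19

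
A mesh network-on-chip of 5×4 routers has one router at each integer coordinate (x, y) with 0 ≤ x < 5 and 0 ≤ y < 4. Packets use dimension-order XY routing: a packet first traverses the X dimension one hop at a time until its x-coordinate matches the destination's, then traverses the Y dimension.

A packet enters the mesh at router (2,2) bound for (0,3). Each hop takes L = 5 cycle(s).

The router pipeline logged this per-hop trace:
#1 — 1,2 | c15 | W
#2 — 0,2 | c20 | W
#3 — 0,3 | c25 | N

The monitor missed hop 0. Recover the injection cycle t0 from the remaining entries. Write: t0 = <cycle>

At hop 1 the cycle is 15; in general cyc_k = t0 + kL.
Subtract one hop: t0 = 15 − 5 = 10.

t0 = 10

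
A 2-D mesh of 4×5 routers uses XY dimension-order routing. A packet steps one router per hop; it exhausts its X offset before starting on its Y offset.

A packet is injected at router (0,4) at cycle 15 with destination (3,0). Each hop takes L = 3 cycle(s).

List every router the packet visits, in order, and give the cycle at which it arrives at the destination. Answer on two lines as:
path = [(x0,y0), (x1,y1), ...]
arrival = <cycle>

path = [(0,4), (1,4), (2,4), (3,4), (3,3), (3,2), (3,1), (3,0)]
arrival = 36

#0 — 0,4 | c15
#1 — 1,4 | c18 | E
#2 — 2,4 | c21 | E
#3 — 3,4 | c24 | E
#4 — 3,3 | c27 | S
#5 — 3,2 | c30 | S
#6 — 3,1 | c33 | S
#7 — 3,0 | c36 | S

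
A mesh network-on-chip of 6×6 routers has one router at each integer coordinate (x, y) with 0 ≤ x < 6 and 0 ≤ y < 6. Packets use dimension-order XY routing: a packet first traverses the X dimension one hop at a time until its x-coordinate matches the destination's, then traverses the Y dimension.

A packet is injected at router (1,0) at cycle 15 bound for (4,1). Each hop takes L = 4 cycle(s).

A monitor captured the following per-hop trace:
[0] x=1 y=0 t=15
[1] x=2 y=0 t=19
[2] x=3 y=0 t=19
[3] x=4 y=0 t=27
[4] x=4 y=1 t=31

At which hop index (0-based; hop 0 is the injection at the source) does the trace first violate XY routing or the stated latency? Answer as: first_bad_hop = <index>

[1] (+1,+0) / 4c ⇒ ok
[2] (+1,+0) / 0c ⇒ BAD: Δcyc=0≠L

first_bad_hop = 2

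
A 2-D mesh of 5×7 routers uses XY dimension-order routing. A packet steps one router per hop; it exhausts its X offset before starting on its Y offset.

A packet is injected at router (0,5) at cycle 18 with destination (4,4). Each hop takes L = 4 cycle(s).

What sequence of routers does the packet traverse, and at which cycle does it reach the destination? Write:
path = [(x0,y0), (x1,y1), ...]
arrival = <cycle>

  0. router=(0,5) cycle=18 (inject)
  1. router=(1,5) cycle=22 dir=E
  2. router=(2,5) cycle=26 dir=E
  3. router=(3,5) cycle=30 dir=E
  4. router=(4,5) cycle=34 dir=E
  5. router=(4,4) cycle=38 dir=S

path = [(0,5), (1,5), (2,5), (3,5), (4,5), (4,4)]
arrival = 38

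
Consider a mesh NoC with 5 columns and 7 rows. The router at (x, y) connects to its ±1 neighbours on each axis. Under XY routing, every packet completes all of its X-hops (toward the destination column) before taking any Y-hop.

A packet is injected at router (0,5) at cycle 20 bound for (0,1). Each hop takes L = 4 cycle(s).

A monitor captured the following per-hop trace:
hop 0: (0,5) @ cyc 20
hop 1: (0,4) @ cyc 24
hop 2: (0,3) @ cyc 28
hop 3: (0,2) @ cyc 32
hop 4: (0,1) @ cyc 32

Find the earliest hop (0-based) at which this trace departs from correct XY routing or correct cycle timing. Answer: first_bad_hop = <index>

first_bad_hop = 4

hop 1: step (+0,-1), +4 cyc — ok
hop 2: step (+0,-1), +4 cyc — ok
hop 3: step (+0,-1), +4 cyc — ok
hop 4: step (+0,-1), +0 cyc — BAD: Δcyc=0≠L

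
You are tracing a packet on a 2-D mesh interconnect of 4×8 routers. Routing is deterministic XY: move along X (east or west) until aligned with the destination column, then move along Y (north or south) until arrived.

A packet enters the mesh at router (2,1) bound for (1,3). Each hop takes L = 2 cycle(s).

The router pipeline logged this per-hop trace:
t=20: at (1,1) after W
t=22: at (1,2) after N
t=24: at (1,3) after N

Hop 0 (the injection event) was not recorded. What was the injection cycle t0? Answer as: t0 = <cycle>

At hop 1 the cycle is 20; in general cyc_k = t0 + kL.
So t0 = 20 − 1·2 = 18.

t0 = 18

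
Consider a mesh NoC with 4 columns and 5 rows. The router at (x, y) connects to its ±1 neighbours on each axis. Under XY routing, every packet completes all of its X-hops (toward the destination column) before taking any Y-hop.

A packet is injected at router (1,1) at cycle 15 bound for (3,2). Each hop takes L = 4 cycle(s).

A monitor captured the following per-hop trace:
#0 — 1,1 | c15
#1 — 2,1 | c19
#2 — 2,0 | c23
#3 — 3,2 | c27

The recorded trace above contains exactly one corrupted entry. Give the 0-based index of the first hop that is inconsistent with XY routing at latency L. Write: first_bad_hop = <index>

  1: Δx=+1 Δy=+0 Δt=4 [ok]
  2: Δx=+0 Δy=-1 Δt=4 [BAD: Y-move but x=2≠3]

first_bad_hop = 2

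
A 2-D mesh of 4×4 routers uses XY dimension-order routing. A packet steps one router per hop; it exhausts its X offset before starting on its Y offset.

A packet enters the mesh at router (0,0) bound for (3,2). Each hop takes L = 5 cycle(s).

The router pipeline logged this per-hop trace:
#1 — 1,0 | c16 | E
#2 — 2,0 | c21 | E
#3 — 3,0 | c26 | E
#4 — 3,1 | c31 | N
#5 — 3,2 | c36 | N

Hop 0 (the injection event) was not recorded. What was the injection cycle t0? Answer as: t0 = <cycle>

Hop 1 reached at cycle 16; hop k is at t0 + k·L.
Therefore t0 = 16 − L = 11.

t0 = 11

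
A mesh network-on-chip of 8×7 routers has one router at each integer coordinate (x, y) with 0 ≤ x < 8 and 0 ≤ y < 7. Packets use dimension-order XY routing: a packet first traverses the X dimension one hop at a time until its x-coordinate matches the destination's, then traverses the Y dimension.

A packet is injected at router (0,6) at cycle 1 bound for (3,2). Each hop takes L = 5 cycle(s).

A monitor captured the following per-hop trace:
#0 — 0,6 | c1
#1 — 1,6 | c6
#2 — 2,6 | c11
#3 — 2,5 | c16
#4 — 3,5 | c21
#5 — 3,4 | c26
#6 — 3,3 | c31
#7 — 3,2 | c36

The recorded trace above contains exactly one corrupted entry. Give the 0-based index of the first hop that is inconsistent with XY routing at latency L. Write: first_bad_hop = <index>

hop 1: step (+1,+0), +5 cyc — ok
hop 2: step (+1,+0), +5 cyc — ok
hop 3: step (+0,-1), +5 cyc — BAD: Y-move but x=2≠3

first_bad_hop = 3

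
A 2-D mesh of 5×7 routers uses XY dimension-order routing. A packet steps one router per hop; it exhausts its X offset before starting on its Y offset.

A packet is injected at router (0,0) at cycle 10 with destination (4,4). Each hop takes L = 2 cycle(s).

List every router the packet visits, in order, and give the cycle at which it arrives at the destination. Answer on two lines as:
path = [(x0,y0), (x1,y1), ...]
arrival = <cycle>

  0. router=(0,0) cycle=10 (inject)
  1. router=(1,0) cycle=12 dir=E
  2. router=(2,0) cycle=14 dir=E
  3. router=(3,0) cycle=16 dir=E
  4. router=(4,0) cycle=18 dir=E
  5. router=(4,1) cycle=20 dir=N
  6. router=(4,2) cycle=22 dir=N
  7. router=(4,3) cycle=24 dir=N
  8. router=(4,4) cycle=26 dir=N

path = [(0,0), (1,0), (2,0), (3,0), (4,0), (4,1), (4,2), (4,3), (4,4)]
arrival = 26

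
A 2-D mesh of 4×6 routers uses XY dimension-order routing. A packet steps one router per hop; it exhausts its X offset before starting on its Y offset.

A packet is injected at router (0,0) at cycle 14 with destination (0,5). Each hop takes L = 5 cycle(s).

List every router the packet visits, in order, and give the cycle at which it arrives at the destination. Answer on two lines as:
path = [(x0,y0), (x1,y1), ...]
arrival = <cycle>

path = [(0,0), (0,1), (0,2), (0,3), (0,4), (0,5)]
arrival = 39

[0] x=0 y=0 t=14
[1] x=0 y=1 t=19 →N
[2] x=0 y=2 t=24 →N
[3] x=0 y=3 t=29 →N
[4] x=0 y=4 t=34 →N
[5] x=0 y=5 t=39 →N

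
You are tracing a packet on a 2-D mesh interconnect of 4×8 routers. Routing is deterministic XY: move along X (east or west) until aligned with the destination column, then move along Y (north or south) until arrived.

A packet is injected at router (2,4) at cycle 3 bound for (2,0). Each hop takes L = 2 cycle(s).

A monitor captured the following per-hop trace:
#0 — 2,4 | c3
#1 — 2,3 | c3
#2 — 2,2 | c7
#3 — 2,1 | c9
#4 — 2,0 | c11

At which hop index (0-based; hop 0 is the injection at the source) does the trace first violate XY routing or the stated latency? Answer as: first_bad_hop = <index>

first_bad_hop = 1

check 1→ d=(0,-1) cyc+0: BAD: Δcyc=0≠L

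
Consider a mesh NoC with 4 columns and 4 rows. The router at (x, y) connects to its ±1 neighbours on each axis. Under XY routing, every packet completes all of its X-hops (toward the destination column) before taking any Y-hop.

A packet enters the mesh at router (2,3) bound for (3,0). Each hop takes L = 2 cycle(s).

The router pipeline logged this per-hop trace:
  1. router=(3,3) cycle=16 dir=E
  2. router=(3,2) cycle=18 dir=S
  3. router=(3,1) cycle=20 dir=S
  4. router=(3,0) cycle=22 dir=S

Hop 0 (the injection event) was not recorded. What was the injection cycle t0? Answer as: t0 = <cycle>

cyc[1] = 16 and cyc[k] = t0 + k·L for every k.
So t0 = 16 − 1·2 = 14.

t0 = 14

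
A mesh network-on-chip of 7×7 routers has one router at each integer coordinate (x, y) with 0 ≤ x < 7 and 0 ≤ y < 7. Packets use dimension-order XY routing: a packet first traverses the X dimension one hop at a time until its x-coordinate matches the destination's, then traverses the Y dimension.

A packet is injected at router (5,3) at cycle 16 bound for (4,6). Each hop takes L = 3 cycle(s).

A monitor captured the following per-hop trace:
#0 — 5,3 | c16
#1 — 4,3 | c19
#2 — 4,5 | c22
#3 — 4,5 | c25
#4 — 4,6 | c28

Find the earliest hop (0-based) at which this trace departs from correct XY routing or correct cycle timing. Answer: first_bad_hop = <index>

hop 1: step (-1,+0), +3 cyc — ok
hop 2: step (+0,+2), +3 cyc — BAD: non-unit step

first_bad_hop = 2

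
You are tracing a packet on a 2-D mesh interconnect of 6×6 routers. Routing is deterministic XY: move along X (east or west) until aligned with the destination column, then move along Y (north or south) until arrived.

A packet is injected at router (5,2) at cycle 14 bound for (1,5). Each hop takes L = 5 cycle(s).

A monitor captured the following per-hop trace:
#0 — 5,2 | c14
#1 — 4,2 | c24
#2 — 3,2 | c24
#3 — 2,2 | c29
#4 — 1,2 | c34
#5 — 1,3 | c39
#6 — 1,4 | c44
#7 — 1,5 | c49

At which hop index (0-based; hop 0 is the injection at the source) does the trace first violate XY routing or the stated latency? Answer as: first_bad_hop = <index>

  1: Δx=-1 Δy=+0 Δt=10 [BAD: Δcyc=10≠L]

first_bad_hop = 1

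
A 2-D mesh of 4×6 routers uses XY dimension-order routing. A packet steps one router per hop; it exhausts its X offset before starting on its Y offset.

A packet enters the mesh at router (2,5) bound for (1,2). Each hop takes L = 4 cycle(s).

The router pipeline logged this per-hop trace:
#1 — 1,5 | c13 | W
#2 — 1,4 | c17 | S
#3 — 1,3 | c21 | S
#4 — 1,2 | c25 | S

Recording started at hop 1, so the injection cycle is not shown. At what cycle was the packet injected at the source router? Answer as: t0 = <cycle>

Hop 1 reached at cycle 13; hop k is at t0 + k·L.
Therefore t0 = 13 − L = 9.

t0 = 9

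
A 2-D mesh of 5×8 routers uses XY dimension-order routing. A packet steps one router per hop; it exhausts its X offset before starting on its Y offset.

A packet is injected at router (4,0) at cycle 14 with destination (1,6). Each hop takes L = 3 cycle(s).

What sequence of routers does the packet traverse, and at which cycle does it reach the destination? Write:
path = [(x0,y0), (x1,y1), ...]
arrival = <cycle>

#0 — 4,0 | c14
#1 — 3,0 | c17 | W
#2 — 2,0 | c20 | W
#3 — 1,0 | c23 | W
#4 — 1,1 | c26 | N
#5 — 1,2 | c29 | N
#6 — 1,3 | c32 | N
#7 — 1,4 | c35 | N
#8 — 1,5 | c38 | N
#9 — 1,6 | c41 | N

path = [(4,0), (3,0), (2,0), (1,0), (1,1), (1,2), (1,3), (1,4), (1,5), (1,6)]
arrival = 41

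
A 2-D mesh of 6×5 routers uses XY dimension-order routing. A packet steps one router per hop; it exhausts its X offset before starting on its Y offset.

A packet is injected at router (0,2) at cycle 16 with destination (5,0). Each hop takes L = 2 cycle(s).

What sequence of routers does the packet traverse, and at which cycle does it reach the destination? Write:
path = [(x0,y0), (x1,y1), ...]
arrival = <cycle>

path = [(0,2), (1,2), (2,2), (3,2), (4,2), (5,2), (5,1), (5,0)]
arrival = 30

#0 — 0,2 | c16
#1 — 1,2 | c18 | E
#2 — 2,2 | c20 | E
#3 — 3,2 | c22 | E
#4 — 4,2 | c24 | E
#5 — 5,2 | c26 | E
#6 — 5,1 | c28 | S
#7 — 5,0 | c30 | S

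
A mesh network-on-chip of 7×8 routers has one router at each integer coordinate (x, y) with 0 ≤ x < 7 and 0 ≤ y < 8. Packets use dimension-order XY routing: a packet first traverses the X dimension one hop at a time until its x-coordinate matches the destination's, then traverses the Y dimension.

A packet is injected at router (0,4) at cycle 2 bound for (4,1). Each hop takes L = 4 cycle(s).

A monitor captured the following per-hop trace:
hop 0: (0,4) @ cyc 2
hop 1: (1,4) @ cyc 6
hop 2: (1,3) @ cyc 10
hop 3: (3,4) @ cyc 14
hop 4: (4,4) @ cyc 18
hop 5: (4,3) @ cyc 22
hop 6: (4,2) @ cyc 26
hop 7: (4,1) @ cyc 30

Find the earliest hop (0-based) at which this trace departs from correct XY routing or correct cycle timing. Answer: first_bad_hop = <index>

first_bad_hop = 2

check 1→ d=(1,0) cyc+4: ok
check 2→ d=(0,-1) cyc+4: BAD: Y-move but x=1≠4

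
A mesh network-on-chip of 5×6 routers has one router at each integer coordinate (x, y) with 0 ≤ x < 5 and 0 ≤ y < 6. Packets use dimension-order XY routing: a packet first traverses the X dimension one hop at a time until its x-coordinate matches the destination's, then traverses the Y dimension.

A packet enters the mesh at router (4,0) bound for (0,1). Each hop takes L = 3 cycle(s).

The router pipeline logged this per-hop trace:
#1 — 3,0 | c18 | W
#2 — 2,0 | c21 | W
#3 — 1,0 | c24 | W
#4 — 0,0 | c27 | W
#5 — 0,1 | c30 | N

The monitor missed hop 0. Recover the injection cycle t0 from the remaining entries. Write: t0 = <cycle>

t0 = 15

At hop 1 the cycle is 18; in general cyc_k = t0 + kL.
So t0 = 18 − 1·3 = 15.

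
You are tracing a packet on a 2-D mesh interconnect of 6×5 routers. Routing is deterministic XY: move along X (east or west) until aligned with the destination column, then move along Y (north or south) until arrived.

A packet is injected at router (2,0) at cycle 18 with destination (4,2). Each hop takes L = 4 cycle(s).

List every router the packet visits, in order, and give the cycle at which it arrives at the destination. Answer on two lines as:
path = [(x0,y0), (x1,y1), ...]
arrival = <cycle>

path = [(2,0), (3,0), (4,0), (4,1), (4,2)]
arrival = 34

t=18: at (2,0)
t=22: at (3,0) after E
t=26: at (4,0) after E
t=30: at (4,1) after N
t=34: at (4,2) after N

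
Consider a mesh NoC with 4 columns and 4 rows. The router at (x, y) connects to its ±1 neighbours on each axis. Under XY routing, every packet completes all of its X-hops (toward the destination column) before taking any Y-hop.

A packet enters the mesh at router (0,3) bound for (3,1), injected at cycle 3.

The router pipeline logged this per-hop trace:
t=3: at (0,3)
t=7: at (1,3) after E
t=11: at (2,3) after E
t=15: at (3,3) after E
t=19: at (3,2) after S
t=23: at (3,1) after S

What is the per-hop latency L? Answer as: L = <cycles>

From hop 0 (3) to hop 1 (7): +4 cycles.
Per-hop latency L = Δcyc = 4.

L = 4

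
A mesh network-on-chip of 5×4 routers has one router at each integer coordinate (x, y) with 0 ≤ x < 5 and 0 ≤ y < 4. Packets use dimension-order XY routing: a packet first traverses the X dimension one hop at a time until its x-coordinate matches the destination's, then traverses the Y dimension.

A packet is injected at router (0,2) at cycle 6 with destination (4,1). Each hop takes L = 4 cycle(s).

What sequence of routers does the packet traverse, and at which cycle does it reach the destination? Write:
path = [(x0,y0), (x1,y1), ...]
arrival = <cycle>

path = [(0,2), (1,2), (2,2), (3,2), (4,2), (4,1)]
arrival = 26

src (0,2)  cyc=6
E→(1,2)  cyc=10
E→(2,2)  cyc=14
E→(3,2)  cyc=18
E→(4,2)  cyc=22
S→(4,1)  cyc=26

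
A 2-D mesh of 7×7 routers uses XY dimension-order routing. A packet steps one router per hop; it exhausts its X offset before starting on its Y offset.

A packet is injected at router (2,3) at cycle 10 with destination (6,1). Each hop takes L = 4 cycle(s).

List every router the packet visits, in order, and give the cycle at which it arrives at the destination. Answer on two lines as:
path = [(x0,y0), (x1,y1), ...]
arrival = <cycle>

path = [(2,3), (3,3), (4,3), (5,3), (6,3), (6,2), (6,1)]
arrival = 34

src (2,3)  cyc=10
E→(3,3)  cyc=14
E→(4,3)  cyc=18
E→(5,3)  cyc=22
E→(6,3)  cyc=26
S→(6,2)  cyc=30
S→(6,1)  cyc=34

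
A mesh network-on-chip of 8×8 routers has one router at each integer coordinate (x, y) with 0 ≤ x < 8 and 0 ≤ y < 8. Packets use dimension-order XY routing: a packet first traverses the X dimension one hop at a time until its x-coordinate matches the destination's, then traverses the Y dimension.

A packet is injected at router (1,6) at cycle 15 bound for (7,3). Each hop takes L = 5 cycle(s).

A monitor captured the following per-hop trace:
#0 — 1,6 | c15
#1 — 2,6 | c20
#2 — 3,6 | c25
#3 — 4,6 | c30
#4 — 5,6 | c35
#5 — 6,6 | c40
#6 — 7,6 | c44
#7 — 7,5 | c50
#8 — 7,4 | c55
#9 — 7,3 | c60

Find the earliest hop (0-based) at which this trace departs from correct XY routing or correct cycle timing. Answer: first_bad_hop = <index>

check 1→ d=(1,0) cyc+5: ok
check 2→ d=(1,0) cyc+5: ok
check 3→ d=(1,0) cyc+5: ok
check 4→ d=(1,0) cyc+5: ok
check 5→ d=(1,0) cyc+5: ok
check 6→ d=(1,0) cyc+4: BAD: Δcyc=4≠L

first_bad_hop = 6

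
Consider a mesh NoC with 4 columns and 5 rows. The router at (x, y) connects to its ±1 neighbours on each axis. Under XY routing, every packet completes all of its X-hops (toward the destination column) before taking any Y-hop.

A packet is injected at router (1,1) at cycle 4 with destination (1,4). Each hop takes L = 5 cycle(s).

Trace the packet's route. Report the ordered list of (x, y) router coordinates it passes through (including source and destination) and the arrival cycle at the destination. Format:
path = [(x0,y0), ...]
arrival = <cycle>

src (1,1)  cyc=4
N→(1,2)  cyc=9
N→(1,3)  cyc=14
N→(1,4)  cyc=19

path = [(1,1), (1,2), (1,3), (1,4)]
arrival = 19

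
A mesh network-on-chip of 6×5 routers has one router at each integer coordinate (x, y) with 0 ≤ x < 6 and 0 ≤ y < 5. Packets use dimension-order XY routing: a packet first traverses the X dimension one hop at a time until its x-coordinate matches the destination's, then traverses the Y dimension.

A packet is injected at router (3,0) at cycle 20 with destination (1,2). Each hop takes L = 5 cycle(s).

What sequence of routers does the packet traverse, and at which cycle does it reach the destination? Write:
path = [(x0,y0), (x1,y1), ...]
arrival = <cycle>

[0] x=3 y=0 t=20
[1] x=2 y=0 t=25 →W
[2] x=1 y=0 t=30 →W
[3] x=1 y=1 t=35 →N
[4] x=1 y=2 t=40 →N

path = [(3,0), (2,0), (1,0), (1,1), (1,2)]
arrival = 40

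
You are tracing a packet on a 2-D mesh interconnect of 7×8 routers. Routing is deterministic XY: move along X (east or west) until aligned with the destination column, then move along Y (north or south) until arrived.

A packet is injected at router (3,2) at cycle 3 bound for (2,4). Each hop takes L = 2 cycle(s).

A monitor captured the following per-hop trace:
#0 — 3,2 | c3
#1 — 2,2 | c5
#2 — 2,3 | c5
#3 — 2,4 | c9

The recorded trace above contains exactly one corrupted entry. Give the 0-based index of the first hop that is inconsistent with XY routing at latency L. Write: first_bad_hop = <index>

first_bad_hop = 2

check 1→ d=(-1,0) cyc+2: ok
check 2→ d=(0,1) cyc+0: BAD: Δcyc=0≠L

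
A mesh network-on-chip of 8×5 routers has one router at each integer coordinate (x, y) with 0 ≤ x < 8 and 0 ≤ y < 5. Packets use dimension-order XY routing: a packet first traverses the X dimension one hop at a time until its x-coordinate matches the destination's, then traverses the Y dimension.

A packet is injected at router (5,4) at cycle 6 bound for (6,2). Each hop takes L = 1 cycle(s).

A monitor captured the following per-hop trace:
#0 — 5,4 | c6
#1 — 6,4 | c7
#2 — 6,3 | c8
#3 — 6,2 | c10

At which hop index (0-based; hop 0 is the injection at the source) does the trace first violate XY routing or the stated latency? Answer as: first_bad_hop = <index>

check 1→ d=(1,0) cyc+1: ok
check 2→ d=(0,-1) cyc+1: ok
check 3→ d=(0,-1) cyc+2: BAD: Δcyc=2≠L

first_bad_hop = 3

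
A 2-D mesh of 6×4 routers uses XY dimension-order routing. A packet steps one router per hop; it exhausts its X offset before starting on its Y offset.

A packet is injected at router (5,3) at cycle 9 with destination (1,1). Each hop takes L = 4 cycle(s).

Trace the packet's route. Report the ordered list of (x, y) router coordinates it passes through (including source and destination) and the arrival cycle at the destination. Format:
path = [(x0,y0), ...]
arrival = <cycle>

[0] x=5 y=3 t=9
[1] x=4 y=3 t=13 →W
[2] x=3 y=3 t=17 →W
[3] x=2 y=3 t=21 →W
[4] x=1 y=3 t=25 →W
[5] x=1 y=2 t=29 →S
[6] x=1 y=1 t=33 →S

path = [(5,3), (4,3), (3,3), (2,3), (1,3), (1,2), (1,1)]
arrival = 33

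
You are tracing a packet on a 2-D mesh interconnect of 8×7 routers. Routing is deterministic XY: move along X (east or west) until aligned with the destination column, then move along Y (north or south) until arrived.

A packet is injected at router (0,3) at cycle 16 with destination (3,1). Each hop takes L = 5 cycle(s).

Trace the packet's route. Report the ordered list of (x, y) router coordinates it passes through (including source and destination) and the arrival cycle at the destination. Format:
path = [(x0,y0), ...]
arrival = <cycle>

#0 — 0,3 | c16
#1 — 1,3 | c21 | E
#2 — 2,3 | c26 | E
#3 — 3,3 | c31 | E
#4 — 3,2 | c36 | S
#5 — 3,1 | c41 | S

path = [(0,3), (1,3), (2,3), (3,3), (3,2), (3,1)]
arrival = 41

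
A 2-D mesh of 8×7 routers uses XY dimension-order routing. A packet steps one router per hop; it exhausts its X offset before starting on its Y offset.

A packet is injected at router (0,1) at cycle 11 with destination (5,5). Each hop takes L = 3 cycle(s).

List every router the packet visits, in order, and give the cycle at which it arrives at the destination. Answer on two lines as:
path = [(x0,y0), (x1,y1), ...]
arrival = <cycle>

path = [(0,1), (1,1), (2,1), (3,1), (4,1), (5,1), (5,2), (5,3), (5,4), (5,5)]
arrival = 38

hop 0: (0,1) @ cyc 11
hop 1: (1,1) @ cyc 14  [E]
hop 2: (2,1) @ cyc 17  [E]
hop 3: (3,1) @ cyc 20  [E]
hop 4: (4,1) @ cyc 23  [E]
hop 5: (5,1) @ cyc 26  [E]
hop 6: (5,2) @ cyc 29  [N]
hop 7: (5,3) @ cyc 32  [N]
hop 8: (5,4) @ cyc 35  [N]
hop 9: (5,5) @ cyc 38  [N]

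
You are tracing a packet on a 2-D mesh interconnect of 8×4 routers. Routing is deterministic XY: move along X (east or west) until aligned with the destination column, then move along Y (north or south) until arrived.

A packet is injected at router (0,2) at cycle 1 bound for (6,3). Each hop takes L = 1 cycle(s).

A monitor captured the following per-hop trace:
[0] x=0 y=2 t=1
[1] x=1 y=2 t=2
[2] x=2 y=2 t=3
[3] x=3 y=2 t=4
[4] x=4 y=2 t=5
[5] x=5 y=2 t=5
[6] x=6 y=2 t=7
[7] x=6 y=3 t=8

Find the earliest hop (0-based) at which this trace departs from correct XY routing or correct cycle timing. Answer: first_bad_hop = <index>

check 1→ d=(1,0) cyc+1: ok
check 2→ d=(1,0) cyc+1: ok
check 3→ d=(1,0) cyc+1: ok
check 4→ d=(1,0) cyc+1: ok
check 5→ d=(1,0) cyc+0: BAD: Δcyc=0≠L

first_bad_hop = 5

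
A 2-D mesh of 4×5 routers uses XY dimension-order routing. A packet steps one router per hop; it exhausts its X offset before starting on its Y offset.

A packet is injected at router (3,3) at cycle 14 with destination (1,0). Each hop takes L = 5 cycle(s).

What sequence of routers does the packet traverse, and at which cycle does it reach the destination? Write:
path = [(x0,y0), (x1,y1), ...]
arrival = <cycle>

  0. router=(3,3) cycle=14 (inject)
  1. router=(2,3) cycle=19 dir=W
  2. router=(1,3) cycle=24 dir=W
  3. router=(1,2) cycle=29 dir=S
  4. router=(1,1) cycle=34 dir=S
  5. router=(1,0) cycle=39 dir=S

path = [(3,3), (2,3), (1,3), (1,2), (1,1), (1,0)]
arrival = 39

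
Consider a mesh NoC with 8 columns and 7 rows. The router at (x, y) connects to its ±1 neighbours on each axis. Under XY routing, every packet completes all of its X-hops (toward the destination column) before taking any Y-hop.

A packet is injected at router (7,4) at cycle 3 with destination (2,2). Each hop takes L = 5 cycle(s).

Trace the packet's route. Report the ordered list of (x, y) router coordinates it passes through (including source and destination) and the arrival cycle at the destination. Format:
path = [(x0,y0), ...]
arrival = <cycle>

path = [(7,4), (6,4), (5,4), (4,4), (3,4), (2,4), (2,3), (2,2)]
arrival = 38

#0 — 7,4 | c3
#1 — 6,4 | c8 | W
#2 — 5,4 | c13 | W
#3 — 4,4 | c18 | W
#4 — 3,4 | c23 | W
#5 — 2,4 | c28 | W
#6 — 2,3 | c33 | S
#7 — 2,2 | c38 | S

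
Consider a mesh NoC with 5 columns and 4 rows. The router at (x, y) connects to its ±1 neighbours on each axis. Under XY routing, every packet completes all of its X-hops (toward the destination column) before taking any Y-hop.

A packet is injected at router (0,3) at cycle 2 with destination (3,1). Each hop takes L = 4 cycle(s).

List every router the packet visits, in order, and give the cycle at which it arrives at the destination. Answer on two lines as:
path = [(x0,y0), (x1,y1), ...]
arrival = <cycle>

path = [(0,3), (1,3), (2,3), (3,3), (3,2), (3,1)]
arrival = 22

[0] x=0 y=3 t=2
[1] x=1 y=3 t=6 →E
[2] x=2 y=3 t=10 →E
[3] x=3 y=3 t=14 →E
[4] x=3 y=2 t=18 →S
[5] x=3 y=1 t=22 →S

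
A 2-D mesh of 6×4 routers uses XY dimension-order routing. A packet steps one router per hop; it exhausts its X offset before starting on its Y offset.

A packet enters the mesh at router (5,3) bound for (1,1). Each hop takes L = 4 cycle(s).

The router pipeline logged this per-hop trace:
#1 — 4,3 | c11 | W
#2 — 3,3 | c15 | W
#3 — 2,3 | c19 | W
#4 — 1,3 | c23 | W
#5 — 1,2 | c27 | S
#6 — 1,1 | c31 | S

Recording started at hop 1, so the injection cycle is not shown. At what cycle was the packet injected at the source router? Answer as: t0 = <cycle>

The first recorded entry is hop 1 at cycle 11.
Subtract one hop: t0 = 11 − 4 = 7.

t0 = 7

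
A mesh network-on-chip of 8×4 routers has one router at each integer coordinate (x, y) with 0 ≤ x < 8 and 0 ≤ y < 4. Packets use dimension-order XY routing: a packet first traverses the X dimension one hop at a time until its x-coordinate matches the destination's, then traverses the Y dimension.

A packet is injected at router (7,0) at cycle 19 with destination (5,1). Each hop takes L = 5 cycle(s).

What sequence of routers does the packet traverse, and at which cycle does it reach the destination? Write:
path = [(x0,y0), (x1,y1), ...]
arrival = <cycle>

  0. router=(7,0) cycle=19 (inject)
  1. router=(6,0) cycle=24 dir=W
  2. router=(5,0) cycle=29 dir=W
  3. router=(5,1) cycle=34 dir=N

path = [(7,0), (6,0), (5,0), (5,1)]
arrival = 34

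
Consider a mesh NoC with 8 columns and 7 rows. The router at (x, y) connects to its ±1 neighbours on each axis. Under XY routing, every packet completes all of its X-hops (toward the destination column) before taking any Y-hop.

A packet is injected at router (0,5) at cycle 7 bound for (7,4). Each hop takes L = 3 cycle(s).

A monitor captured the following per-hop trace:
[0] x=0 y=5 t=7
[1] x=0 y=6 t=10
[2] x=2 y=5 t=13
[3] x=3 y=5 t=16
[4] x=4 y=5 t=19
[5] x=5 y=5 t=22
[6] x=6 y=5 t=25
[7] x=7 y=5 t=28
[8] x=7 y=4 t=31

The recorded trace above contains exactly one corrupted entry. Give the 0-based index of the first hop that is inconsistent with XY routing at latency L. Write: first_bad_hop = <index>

check 1→ d=(0,1) cyc+3: BAD: Y-move but x=0≠7

first_bad_hop = 1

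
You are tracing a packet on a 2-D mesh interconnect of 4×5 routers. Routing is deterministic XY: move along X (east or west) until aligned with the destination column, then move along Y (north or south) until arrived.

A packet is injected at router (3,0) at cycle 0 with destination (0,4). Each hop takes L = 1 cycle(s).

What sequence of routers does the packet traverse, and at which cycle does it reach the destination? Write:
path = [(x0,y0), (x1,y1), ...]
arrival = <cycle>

#0 — 3,0 | c0
#1 — 2,0 | c1 | W
#2 — 1,0 | c2 | W
#3 — 0,0 | c3 | W
#4 — 0,1 | c4 | N
#5 — 0,2 | c5 | N
#6 — 0,3 | c6 | N
#7 — 0,4 | c7 | N

path = [(3,0), (2,0), (1,0), (0,0), (0,1), (0,2), (0,3), (0,4)]
arrival = 7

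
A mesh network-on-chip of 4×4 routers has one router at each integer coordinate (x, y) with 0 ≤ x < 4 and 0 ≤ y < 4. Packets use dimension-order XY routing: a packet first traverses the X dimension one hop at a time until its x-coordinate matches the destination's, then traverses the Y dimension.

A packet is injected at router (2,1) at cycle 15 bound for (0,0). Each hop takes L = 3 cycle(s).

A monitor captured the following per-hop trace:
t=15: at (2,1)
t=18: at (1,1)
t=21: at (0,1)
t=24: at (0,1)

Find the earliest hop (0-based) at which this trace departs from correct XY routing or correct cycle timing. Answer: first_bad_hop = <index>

  1: Δx=-1 Δy=+0 Δt=3 [ok]
  2: Δx=-1 Δy=+0 Δt=3 [ok]
  3: Δx=+0 Δy=+0 Δt=3 [BAD: non-unit step]

first_bad_hop = 3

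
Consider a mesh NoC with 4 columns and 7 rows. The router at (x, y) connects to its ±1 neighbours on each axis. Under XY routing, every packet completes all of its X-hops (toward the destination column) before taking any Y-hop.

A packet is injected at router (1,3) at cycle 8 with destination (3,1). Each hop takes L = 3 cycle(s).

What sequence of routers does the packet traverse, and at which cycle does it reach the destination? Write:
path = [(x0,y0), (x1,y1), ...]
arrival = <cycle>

t=8: at (1,3)
t=11: at (2,3) after E
t=14: at (3,3) after E
t=17: at (3,2) after S
t=20: at (3,1) after S

path = [(1,3), (2,3), (3,3), (3,2), (3,1)]
arrival = 20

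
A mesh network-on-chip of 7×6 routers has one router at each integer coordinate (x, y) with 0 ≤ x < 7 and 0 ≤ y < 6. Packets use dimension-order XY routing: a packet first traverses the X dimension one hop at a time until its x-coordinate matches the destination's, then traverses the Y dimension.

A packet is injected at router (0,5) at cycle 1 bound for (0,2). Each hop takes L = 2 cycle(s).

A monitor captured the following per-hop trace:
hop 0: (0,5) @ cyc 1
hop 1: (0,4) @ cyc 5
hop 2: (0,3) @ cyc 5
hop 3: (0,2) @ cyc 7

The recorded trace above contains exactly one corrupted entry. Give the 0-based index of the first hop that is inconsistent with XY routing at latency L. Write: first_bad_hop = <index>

check 1→ d=(0,-1) cyc+4: BAD: Δcyc=4≠L

first_bad_hop = 1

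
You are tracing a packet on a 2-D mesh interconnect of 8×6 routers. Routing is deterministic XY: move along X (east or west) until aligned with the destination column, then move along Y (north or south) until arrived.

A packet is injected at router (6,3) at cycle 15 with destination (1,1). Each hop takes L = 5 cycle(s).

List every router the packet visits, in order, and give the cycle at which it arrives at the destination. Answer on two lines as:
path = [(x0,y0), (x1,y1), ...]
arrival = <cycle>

path = [(6,3), (5,3), (4,3), (3,3), (2,3), (1,3), (1,2), (1,1)]
arrival = 50

#0 — 6,3 | c15
#1 — 5,3 | c20 | W
#2 — 4,3 | c25 | W
#3 — 3,3 | c30 | W
#4 — 2,3 | c35 | W
#5 — 1,3 | c40 | W
#6 — 1,2 | c45 | S
#7 — 1,1 | c50 | S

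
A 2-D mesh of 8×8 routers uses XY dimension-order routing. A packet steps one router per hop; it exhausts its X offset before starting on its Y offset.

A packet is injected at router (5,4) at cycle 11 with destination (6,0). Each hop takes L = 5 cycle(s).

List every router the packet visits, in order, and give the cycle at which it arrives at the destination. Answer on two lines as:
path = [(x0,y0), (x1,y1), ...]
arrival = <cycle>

path = [(5,4), (6,4), (6,3), (6,2), (6,1), (6,0)]
arrival = 36

src (5,4)  cyc=11
E→(6,4)  cyc=16
S→(6,3)  cyc=21
S→(6,2)  cyc=26
S→(6,1)  cyc=31
S→(6,0)  cyc=36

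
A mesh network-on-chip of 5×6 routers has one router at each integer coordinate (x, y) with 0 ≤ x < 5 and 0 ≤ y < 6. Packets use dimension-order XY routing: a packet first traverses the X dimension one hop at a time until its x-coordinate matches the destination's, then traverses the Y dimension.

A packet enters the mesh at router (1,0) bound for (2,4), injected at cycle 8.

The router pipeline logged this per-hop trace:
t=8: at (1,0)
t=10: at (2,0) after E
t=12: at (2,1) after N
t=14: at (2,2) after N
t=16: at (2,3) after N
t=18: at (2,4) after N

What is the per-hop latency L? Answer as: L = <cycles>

L = 2

cyc[1] − cyc[0] = 10 − 8 = 2.
Per-hop latency L = Δcyc = 2.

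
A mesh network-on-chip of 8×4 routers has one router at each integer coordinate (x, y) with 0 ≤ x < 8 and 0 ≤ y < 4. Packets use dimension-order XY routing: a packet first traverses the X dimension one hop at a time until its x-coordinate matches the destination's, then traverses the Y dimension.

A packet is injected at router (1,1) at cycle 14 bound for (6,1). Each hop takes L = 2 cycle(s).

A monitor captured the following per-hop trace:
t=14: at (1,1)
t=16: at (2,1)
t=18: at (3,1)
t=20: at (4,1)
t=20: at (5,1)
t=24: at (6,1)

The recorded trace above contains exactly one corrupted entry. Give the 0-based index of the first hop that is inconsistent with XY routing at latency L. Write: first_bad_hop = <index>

[1] (+1,+0) / 2c ⇒ ok
[2] (+1,+0) / 2c ⇒ ok
[3] (+1,+0) / 2c ⇒ ok
[4] (+1,+0) / 0c ⇒ BAD: Δcyc=0≠L

first_bad_hop = 4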